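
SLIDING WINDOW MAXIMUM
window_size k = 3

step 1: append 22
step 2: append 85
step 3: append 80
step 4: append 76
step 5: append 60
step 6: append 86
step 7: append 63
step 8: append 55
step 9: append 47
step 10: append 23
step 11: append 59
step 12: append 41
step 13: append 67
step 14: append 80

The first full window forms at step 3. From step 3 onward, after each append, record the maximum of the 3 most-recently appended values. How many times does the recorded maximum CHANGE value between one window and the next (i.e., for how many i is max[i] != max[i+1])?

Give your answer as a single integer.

Answer: 7

Derivation:
step 1: append 22 -> window=[22] (not full yet)
step 2: append 85 -> window=[22, 85] (not full yet)
step 3: append 80 -> window=[22, 85, 80] -> max=85
step 4: append 76 -> window=[85, 80, 76] -> max=85
step 5: append 60 -> window=[80, 76, 60] -> max=80
step 6: append 86 -> window=[76, 60, 86] -> max=86
step 7: append 63 -> window=[60, 86, 63] -> max=86
step 8: append 55 -> window=[86, 63, 55] -> max=86
step 9: append 47 -> window=[63, 55, 47] -> max=63
step 10: append 23 -> window=[55, 47, 23] -> max=55
step 11: append 59 -> window=[47, 23, 59] -> max=59
step 12: append 41 -> window=[23, 59, 41] -> max=59
step 13: append 67 -> window=[59, 41, 67] -> max=67
step 14: append 80 -> window=[41, 67, 80] -> max=80
Recorded maximums: 85 85 80 86 86 86 63 55 59 59 67 80
Changes between consecutive maximums: 7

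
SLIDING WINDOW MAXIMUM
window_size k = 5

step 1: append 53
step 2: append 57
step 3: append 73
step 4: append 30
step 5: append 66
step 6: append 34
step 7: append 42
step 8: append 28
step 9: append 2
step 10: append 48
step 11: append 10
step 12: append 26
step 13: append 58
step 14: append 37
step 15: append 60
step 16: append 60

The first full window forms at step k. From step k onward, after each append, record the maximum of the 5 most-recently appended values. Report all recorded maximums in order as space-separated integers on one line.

step 1: append 53 -> window=[53] (not full yet)
step 2: append 57 -> window=[53, 57] (not full yet)
step 3: append 73 -> window=[53, 57, 73] (not full yet)
step 4: append 30 -> window=[53, 57, 73, 30] (not full yet)
step 5: append 66 -> window=[53, 57, 73, 30, 66] -> max=73
step 6: append 34 -> window=[57, 73, 30, 66, 34] -> max=73
step 7: append 42 -> window=[73, 30, 66, 34, 42] -> max=73
step 8: append 28 -> window=[30, 66, 34, 42, 28] -> max=66
step 9: append 2 -> window=[66, 34, 42, 28, 2] -> max=66
step 10: append 48 -> window=[34, 42, 28, 2, 48] -> max=48
step 11: append 10 -> window=[42, 28, 2, 48, 10] -> max=48
step 12: append 26 -> window=[28, 2, 48, 10, 26] -> max=48
step 13: append 58 -> window=[2, 48, 10, 26, 58] -> max=58
step 14: append 37 -> window=[48, 10, 26, 58, 37] -> max=58
step 15: append 60 -> window=[10, 26, 58, 37, 60] -> max=60
step 16: append 60 -> window=[26, 58, 37, 60, 60] -> max=60

Answer: 73 73 73 66 66 48 48 48 58 58 60 60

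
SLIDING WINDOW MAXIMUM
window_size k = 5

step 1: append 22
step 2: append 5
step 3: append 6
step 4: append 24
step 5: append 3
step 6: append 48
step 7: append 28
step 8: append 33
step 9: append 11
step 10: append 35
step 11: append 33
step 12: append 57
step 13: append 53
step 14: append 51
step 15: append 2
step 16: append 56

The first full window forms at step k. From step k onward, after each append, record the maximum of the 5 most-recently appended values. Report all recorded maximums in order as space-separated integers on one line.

Answer: 24 48 48 48 48 48 35 57 57 57 57 57

Derivation:
step 1: append 22 -> window=[22] (not full yet)
step 2: append 5 -> window=[22, 5] (not full yet)
step 3: append 6 -> window=[22, 5, 6] (not full yet)
step 4: append 24 -> window=[22, 5, 6, 24] (not full yet)
step 5: append 3 -> window=[22, 5, 6, 24, 3] -> max=24
step 6: append 48 -> window=[5, 6, 24, 3, 48] -> max=48
step 7: append 28 -> window=[6, 24, 3, 48, 28] -> max=48
step 8: append 33 -> window=[24, 3, 48, 28, 33] -> max=48
step 9: append 11 -> window=[3, 48, 28, 33, 11] -> max=48
step 10: append 35 -> window=[48, 28, 33, 11, 35] -> max=48
step 11: append 33 -> window=[28, 33, 11, 35, 33] -> max=35
step 12: append 57 -> window=[33, 11, 35, 33, 57] -> max=57
step 13: append 53 -> window=[11, 35, 33, 57, 53] -> max=57
step 14: append 51 -> window=[35, 33, 57, 53, 51] -> max=57
step 15: append 2 -> window=[33, 57, 53, 51, 2] -> max=57
step 16: append 56 -> window=[57, 53, 51, 2, 56] -> max=57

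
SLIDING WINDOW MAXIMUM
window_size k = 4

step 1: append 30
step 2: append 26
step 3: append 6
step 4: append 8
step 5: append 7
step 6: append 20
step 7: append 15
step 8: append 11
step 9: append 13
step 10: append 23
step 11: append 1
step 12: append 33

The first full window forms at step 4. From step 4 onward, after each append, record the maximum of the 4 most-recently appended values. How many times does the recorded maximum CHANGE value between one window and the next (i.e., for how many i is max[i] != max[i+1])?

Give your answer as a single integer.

Answer: 4

Derivation:
step 1: append 30 -> window=[30] (not full yet)
step 2: append 26 -> window=[30, 26] (not full yet)
step 3: append 6 -> window=[30, 26, 6] (not full yet)
step 4: append 8 -> window=[30, 26, 6, 8] -> max=30
step 5: append 7 -> window=[26, 6, 8, 7] -> max=26
step 6: append 20 -> window=[6, 8, 7, 20] -> max=20
step 7: append 15 -> window=[8, 7, 20, 15] -> max=20
step 8: append 11 -> window=[7, 20, 15, 11] -> max=20
step 9: append 13 -> window=[20, 15, 11, 13] -> max=20
step 10: append 23 -> window=[15, 11, 13, 23] -> max=23
step 11: append 1 -> window=[11, 13, 23, 1] -> max=23
step 12: append 33 -> window=[13, 23, 1, 33] -> max=33
Recorded maximums: 30 26 20 20 20 20 23 23 33
Changes between consecutive maximums: 4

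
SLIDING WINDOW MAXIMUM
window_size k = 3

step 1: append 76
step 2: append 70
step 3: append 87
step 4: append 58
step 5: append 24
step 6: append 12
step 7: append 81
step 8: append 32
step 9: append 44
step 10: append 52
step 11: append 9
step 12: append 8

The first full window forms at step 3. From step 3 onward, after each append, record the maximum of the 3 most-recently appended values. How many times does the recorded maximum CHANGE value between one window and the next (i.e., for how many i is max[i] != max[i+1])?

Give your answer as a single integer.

Answer: 3

Derivation:
step 1: append 76 -> window=[76] (not full yet)
step 2: append 70 -> window=[76, 70] (not full yet)
step 3: append 87 -> window=[76, 70, 87] -> max=87
step 4: append 58 -> window=[70, 87, 58] -> max=87
step 5: append 24 -> window=[87, 58, 24] -> max=87
step 6: append 12 -> window=[58, 24, 12] -> max=58
step 7: append 81 -> window=[24, 12, 81] -> max=81
step 8: append 32 -> window=[12, 81, 32] -> max=81
step 9: append 44 -> window=[81, 32, 44] -> max=81
step 10: append 52 -> window=[32, 44, 52] -> max=52
step 11: append 9 -> window=[44, 52, 9] -> max=52
step 12: append 8 -> window=[52, 9, 8] -> max=52
Recorded maximums: 87 87 87 58 81 81 81 52 52 52
Changes between consecutive maximums: 3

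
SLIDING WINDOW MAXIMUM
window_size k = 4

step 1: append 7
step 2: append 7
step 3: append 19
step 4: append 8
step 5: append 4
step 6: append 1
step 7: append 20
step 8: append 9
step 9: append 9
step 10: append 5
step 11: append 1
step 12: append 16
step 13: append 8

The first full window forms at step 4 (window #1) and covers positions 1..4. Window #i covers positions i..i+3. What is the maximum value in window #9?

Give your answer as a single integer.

Answer: 16

Derivation:
step 1: append 7 -> window=[7] (not full yet)
step 2: append 7 -> window=[7, 7] (not full yet)
step 3: append 19 -> window=[7, 7, 19] (not full yet)
step 4: append 8 -> window=[7, 7, 19, 8] -> max=19
step 5: append 4 -> window=[7, 19, 8, 4] -> max=19
step 6: append 1 -> window=[19, 8, 4, 1] -> max=19
step 7: append 20 -> window=[8, 4, 1, 20] -> max=20
step 8: append 9 -> window=[4, 1, 20, 9] -> max=20
step 9: append 9 -> window=[1, 20, 9, 9] -> max=20
step 10: append 5 -> window=[20, 9, 9, 5] -> max=20
step 11: append 1 -> window=[9, 9, 5, 1] -> max=9
step 12: append 16 -> window=[9, 5, 1, 16] -> max=16
Window #9 max = 16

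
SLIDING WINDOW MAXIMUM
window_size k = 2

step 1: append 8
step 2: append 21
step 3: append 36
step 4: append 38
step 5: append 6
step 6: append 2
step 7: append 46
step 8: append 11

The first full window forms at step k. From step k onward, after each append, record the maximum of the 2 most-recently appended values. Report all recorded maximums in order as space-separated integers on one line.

step 1: append 8 -> window=[8] (not full yet)
step 2: append 21 -> window=[8, 21] -> max=21
step 3: append 36 -> window=[21, 36] -> max=36
step 4: append 38 -> window=[36, 38] -> max=38
step 5: append 6 -> window=[38, 6] -> max=38
step 6: append 2 -> window=[6, 2] -> max=6
step 7: append 46 -> window=[2, 46] -> max=46
step 8: append 11 -> window=[46, 11] -> max=46

Answer: 21 36 38 38 6 46 46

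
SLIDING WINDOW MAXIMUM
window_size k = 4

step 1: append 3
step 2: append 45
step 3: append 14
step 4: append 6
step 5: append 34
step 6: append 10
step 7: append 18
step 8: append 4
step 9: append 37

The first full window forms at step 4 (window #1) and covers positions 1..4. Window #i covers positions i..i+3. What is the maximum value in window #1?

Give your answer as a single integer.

step 1: append 3 -> window=[3] (not full yet)
step 2: append 45 -> window=[3, 45] (not full yet)
step 3: append 14 -> window=[3, 45, 14] (not full yet)
step 4: append 6 -> window=[3, 45, 14, 6] -> max=45
Window #1 max = 45

Answer: 45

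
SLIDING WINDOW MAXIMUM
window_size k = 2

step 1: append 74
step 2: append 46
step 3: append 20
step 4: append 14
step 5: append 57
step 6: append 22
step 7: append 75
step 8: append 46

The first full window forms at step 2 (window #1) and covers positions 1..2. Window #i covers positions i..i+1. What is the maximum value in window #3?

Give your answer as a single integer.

Answer: 20

Derivation:
step 1: append 74 -> window=[74] (not full yet)
step 2: append 46 -> window=[74, 46] -> max=74
step 3: append 20 -> window=[46, 20] -> max=46
step 4: append 14 -> window=[20, 14] -> max=20
Window #3 max = 20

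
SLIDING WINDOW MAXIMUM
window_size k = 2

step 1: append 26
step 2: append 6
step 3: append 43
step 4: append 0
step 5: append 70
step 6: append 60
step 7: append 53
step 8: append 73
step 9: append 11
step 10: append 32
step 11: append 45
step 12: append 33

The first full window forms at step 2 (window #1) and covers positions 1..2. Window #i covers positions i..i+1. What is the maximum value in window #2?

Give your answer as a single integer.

step 1: append 26 -> window=[26] (not full yet)
step 2: append 6 -> window=[26, 6] -> max=26
step 3: append 43 -> window=[6, 43] -> max=43
Window #2 max = 43

Answer: 43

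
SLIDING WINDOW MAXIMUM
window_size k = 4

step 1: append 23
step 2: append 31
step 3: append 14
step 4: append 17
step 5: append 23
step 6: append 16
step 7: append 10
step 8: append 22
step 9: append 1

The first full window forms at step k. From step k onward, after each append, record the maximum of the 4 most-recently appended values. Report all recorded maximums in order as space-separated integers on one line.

Answer: 31 31 23 23 23 22

Derivation:
step 1: append 23 -> window=[23] (not full yet)
step 2: append 31 -> window=[23, 31] (not full yet)
step 3: append 14 -> window=[23, 31, 14] (not full yet)
step 4: append 17 -> window=[23, 31, 14, 17] -> max=31
step 5: append 23 -> window=[31, 14, 17, 23] -> max=31
step 6: append 16 -> window=[14, 17, 23, 16] -> max=23
step 7: append 10 -> window=[17, 23, 16, 10] -> max=23
step 8: append 22 -> window=[23, 16, 10, 22] -> max=23
step 9: append 1 -> window=[16, 10, 22, 1] -> max=22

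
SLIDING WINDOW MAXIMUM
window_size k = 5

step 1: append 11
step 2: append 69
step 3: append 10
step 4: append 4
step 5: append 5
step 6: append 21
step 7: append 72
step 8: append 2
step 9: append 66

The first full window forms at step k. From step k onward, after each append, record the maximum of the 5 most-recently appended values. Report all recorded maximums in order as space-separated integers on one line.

Answer: 69 69 72 72 72

Derivation:
step 1: append 11 -> window=[11] (not full yet)
step 2: append 69 -> window=[11, 69] (not full yet)
step 3: append 10 -> window=[11, 69, 10] (not full yet)
step 4: append 4 -> window=[11, 69, 10, 4] (not full yet)
step 5: append 5 -> window=[11, 69, 10, 4, 5] -> max=69
step 6: append 21 -> window=[69, 10, 4, 5, 21] -> max=69
step 7: append 72 -> window=[10, 4, 5, 21, 72] -> max=72
step 8: append 2 -> window=[4, 5, 21, 72, 2] -> max=72
step 9: append 66 -> window=[5, 21, 72, 2, 66] -> max=72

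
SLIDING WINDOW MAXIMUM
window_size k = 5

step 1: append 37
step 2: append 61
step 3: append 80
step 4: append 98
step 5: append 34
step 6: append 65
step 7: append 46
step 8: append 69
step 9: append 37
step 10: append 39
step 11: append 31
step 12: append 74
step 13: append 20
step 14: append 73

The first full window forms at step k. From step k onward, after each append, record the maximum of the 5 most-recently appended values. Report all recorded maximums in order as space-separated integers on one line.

step 1: append 37 -> window=[37] (not full yet)
step 2: append 61 -> window=[37, 61] (not full yet)
step 3: append 80 -> window=[37, 61, 80] (not full yet)
step 4: append 98 -> window=[37, 61, 80, 98] (not full yet)
step 5: append 34 -> window=[37, 61, 80, 98, 34] -> max=98
step 6: append 65 -> window=[61, 80, 98, 34, 65] -> max=98
step 7: append 46 -> window=[80, 98, 34, 65, 46] -> max=98
step 8: append 69 -> window=[98, 34, 65, 46, 69] -> max=98
step 9: append 37 -> window=[34, 65, 46, 69, 37] -> max=69
step 10: append 39 -> window=[65, 46, 69, 37, 39] -> max=69
step 11: append 31 -> window=[46, 69, 37, 39, 31] -> max=69
step 12: append 74 -> window=[69, 37, 39, 31, 74] -> max=74
step 13: append 20 -> window=[37, 39, 31, 74, 20] -> max=74
step 14: append 73 -> window=[39, 31, 74, 20, 73] -> max=74

Answer: 98 98 98 98 69 69 69 74 74 74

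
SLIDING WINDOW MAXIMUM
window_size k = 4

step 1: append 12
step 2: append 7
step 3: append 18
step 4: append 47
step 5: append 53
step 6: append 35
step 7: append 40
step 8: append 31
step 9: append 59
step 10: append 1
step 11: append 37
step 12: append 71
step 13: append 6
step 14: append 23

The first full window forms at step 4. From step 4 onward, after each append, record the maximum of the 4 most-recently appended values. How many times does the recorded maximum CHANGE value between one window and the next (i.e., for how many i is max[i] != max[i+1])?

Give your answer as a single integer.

Answer: 3

Derivation:
step 1: append 12 -> window=[12] (not full yet)
step 2: append 7 -> window=[12, 7] (not full yet)
step 3: append 18 -> window=[12, 7, 18] (not full yet)
step 4: append 47 -> window=[12, 7, 18, 47] -> max=47
step 5: append 53 -> window=[7, 18, 47, 53] -> max=53
step 6: append 35 -> window=[18, 47, 53, 35] -> max=53
step 7: append 40 -> window=[47, 53, 35, 40] -> max=53
step 8: append 31 -> window=[53, 35, 40, 31] -> max=53
step 9: append 59 -> window=[35, 40, 31, 59] -> max=59
step 10: append 1 -> window=[40, 31, 59, 1] -> max=59
step 11: append 37 -> window=[31, 59, 1, 37] -> max=59
step 12: append 71 -> window=[59, 1, 37, 71] -> max=71
step 13: append 6 -> window=[1, 37, 71, 6] -> max=71
step 14: append 23 -> window=[37, 71, 6, 23] -> max=71
Recorded maximums: 47 53 53 53 53 59 59 59 71 71 71
Changes between consecutive maximums: 3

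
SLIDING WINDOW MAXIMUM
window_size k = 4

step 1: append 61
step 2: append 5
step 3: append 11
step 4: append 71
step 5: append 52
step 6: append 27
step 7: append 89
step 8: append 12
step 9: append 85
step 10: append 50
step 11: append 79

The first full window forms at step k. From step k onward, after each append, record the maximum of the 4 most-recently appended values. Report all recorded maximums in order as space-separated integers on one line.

step 1: append 61 -> window=[61] (not full yet)
step 2: append 5 -> window=[61, 5] (not full yet)
step 3: append 11 -> window=[61, 5, 11] (not full yet)
step 4: append 71 -> window=[61, 5, 11, 71] -> max=71
step 5: append 52 -> window=[5, 11, 71, 52] -> max=71
step 6: append 27 -> window=[11, 71, 52, 27] -> max=71
step 7: append 89 -> window=[71, 52, 27, 89] -> max=89
step 8: append 12 -> window=[52, 27, 89, 12] -> max=89
step 9: append 85 -> window=[27, 89, 12, 85] -> max=89
step 10: append 50 -> window=[89, 12, 85, 50] -> max=89
step 11: append 79 -> window=[12, 85, 50, 79] -> max=85

Answer: 71 71 71 89 89 89 89 85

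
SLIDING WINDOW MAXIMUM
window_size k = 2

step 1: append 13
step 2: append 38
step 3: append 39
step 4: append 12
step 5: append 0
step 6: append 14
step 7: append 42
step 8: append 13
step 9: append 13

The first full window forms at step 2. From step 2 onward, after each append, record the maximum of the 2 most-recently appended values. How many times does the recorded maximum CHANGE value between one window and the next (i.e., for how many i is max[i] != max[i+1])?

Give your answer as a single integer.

step 1: append 13 -> window=[13] (not full yet)
step 2: append 38 -> window=[13, 38] -> max=38
step 3: append 39 -> window=[38, 39] -> max=39
step 4: append 12 -> window=[39, 12] -> max=39
step 5: append 0 -> window=[12, 0] -> max=12
step 6: append 14 -> window=[0, 14] -> max=14
step 7: append 42 -> window=[14, 42] -> max=42
step 8: append 13 -> window=[42, 13] -> max=42
step 9: append 13 -> window=[13, 13] -> max=13
Recorded maximums: 38 39 39 12 14 42 42 13
Changes between consecutive maximums: 5

Answer: 5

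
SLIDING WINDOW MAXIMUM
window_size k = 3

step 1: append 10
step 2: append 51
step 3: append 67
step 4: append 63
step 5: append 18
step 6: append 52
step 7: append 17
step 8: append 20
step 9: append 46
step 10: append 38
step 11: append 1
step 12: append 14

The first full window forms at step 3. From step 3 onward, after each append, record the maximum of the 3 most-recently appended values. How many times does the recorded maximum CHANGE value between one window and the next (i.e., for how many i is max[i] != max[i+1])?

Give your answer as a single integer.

Answer: 4

Derivation:
step 1: append 10 -> window=[10] (not full yet)
step 2: append 51 -> window=[10, 51] (not full yet)
step 3: append 67 -> window=[10, 51, 67] -> max=67
step 4: append 63 -> window=[51, 67, 63] -> max=67
step 5: append 18 -> window=[67, 63, 18] -> max=67
step 6: append 52 -> window=[63, 18, 52] -> max=63
step 7: append 17 -> window=[18, 52, 17] -> max=52
step 8: append 20 -> window=[52, 17, 20] -> max=52
step 9: append 46 -> window=[17, 20, 46] -> max=46
step 10: append 38 -> window=[20, 46, 38] -> max=46
step 11: append 1 -> window=[46, 38, 1] -> max=46
step 12: append 14 -> window=[38, 1, 14] -> max=38
Recorded maximums: 67 67 67 63 52 52 46 46 46 38
Changes between consecutive maximums: 4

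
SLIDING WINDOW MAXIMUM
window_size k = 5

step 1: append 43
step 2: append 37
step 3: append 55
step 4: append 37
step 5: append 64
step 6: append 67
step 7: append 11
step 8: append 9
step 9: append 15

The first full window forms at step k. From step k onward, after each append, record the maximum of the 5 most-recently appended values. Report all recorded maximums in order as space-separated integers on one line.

step 1: append 43 -> window=[43] (not full yet)
step 2: append 37 -> window=[43, 37] (not full yet)
step 3: append 55 -> window=[43, 37, 55] (not full yet)
step 4: append 37 -> window=[43, 37, 55, 37] (not full yet)
step 5: append 64 -> window=[43, 37, 55, 37, 64] -> max=64
step 6: append 67 -> window=[37, 55, 37, 64, 67] -> max=67
step 7: append 11 -> window=[55, 37, 64, 67, 11] -> max=67
step 8: append 9 -> window=[37, 64, 67, 11, 9] -> max=67
step 9: append 15 -> window=[64, 67, 11, 9, 15] -> max=67

Answer: 64 67 67 67 67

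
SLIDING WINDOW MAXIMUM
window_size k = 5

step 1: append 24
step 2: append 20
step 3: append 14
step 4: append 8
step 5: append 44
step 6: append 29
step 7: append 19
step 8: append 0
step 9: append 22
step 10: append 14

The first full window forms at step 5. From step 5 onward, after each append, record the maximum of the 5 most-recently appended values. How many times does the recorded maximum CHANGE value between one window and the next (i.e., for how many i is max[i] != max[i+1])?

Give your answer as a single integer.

step 1: append 24 -> window=[24] (not full yet)
step 2: append 20 -> window=[24, 20] (not full yet)
step 3: append 14 -> window=[24, 20, 14] (not full yet)
step 4: append 8 -> window=[24, 20, 14, 8] (not full yet)
step 5: append 44 -> window=[24, 20, 14, 8, 44] -> max=44
step 6: append 29 -> window=[20, 14, 8, 44, 29] -> max=44
step 7: append 19 -> window=[14, 8, 44, 29, 19] -> max=44
step 8: append 0 -> window=[8, 44, 29, 19, 0] -> max=44
step 9: append 22 -> window=[44, 29, 19, 0, 22] -> max=44
step 10: append 14 -> window=[29, 19, 0, 22, 14] -> max=29
Recorded maximums: 44 44 44 44 44 29
Changes between consecutive maximums: 1

Answer: 1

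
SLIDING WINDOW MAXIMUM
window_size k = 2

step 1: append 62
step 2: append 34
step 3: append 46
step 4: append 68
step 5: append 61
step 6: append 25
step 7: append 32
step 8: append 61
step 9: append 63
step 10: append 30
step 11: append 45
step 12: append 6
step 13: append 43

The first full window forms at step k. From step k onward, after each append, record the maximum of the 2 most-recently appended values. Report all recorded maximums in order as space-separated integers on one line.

Answer: 62 46 68 68 61 32 61 63 63 45 45 43

Derivation:
step 1: append 62 -> window=[62] (not full yet)
step 2: append 34 -> window=[62, 34] -> max=62
step 3: append 46 -> window=[34, 46] -> max=46
step 4: append 68 -> window=[46, 68] -> max=68
step 5: append 61 -> window=[68, 61] -> max=68
step 6: append 25 -> window=[61, 25] -> max=61
step 7: append 32 -> window=[25, 32] -> max=32
step 8: append 61 -> window=[32, 61] -> max=61
step 9: append 63 -> window=[61, 63] -> max=63
step 10: append 30 -> window=[63, 30] -> max=63
step 11: append 45 -> window=[30, 45] -> max=45
step 12: append 6 -> window=[45, 6] -> max=45
step 13: append 43 -> window=[6, 43] -> max=43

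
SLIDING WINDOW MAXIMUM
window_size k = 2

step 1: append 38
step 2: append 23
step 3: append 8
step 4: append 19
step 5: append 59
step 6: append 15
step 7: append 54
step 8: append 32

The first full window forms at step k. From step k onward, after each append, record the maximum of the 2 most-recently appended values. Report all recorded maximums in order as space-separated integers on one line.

step 1: append 38 -> window=[38] (not full yet)
step 2: append 23 -> window=[38, 23] -> max=38
step 3: append 8 -> window=[23, 8] -> max=23
step 4: append 19 -> window=[8, 19] -> max=19
step 5: append 59 -> window=[19, 59] -> max=59
step 6: append 15 -> window=[59, 15] -> max=59
step 7: append 54 -> window=[15, 54] -> max=54
step 8: append 32 -> window=[54, 32] -> max=54

Answer: 38 23 19 59 59 54 54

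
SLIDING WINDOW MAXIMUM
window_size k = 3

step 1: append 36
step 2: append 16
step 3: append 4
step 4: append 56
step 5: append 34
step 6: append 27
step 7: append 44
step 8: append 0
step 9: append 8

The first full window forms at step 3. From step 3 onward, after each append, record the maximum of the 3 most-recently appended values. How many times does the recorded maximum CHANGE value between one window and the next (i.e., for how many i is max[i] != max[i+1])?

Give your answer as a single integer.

step 1: append 36 -> window=[36] (not full yet)
step 2: append 16 -> window=[36, 16] (not full yet)
step 3: append 4 -> window=[36, 16, 4] -> max=36
step 4: append 56 -> window=[16, 4, 56] -> max=56
step 5: append 34 -> window=[4, 56, 34] -> max=56
step 6: append 27 -> window=[56, 34, 27] -> max=56
step 7: append 44 -> window=[34, 27, 44] -> max=44
step 8: append 0 -> window=[27, 44, 0] -> max=44
step 9: append 8 -> window=[44, 0, 8] -> max=44
Recorded maximums: 36 56 56 56 44 44 44
Changes between consecutive maximums: 2

Answer: 2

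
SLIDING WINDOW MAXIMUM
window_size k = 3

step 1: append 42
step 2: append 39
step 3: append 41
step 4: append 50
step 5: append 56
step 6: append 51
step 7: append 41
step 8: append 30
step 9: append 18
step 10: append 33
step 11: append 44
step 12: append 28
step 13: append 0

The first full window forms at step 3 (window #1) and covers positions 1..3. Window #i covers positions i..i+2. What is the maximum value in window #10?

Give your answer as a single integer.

step 1: append 42 -> window=[42] (not full yet)
step 2: append 39 -> window=[42, 39] (not full yet)
step 3: append 41 -> window=[42, 39, 41] -> max=42
step 4: append 50 -> window=[39, 41, 50] -> max=50
step 5: append 56 -> window=[41, 50, 56] -> max=56
step 6: append 51 -> window=[50, 56, 51] -> max=56
step 7: append 41 -> window=[56, 51, 41] -> max=56
step 8: append 30 -> window=[51, 41, 30] -> max=51
step 9: append 18 -> window=[41, 30, 18] -> max=41
step 10: append 33 -> window=[30, 18, 33] -> max=33
step 11: append 44 -> window=[18, 33, 44] -> max=44
step 12: append 28 -> window=[33, 44, 28] -> max=44
Window #10 max = 44

Answer: 44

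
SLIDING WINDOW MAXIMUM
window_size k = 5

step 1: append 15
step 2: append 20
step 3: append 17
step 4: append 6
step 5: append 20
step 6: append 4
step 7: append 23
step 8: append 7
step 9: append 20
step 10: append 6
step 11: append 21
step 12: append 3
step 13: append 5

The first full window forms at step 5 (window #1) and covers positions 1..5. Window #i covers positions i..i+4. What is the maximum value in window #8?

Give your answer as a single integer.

step 1: append 15 -> window=[15] (not full yet)
step 2: append 20 -> window=[15, 20] (not full yet)
step 3: append 17 -> window=[15, 20, 17] (not full yet)
step 4: append 6 -> window=[15, 20, 17, 6] (not full yet)
step 5: append 20 -> window=[15, 20, 17, 6, 20] -> max=20
step 6: append 4 -> window=[20, 17, 6, 20, 4] -> max=20
step 7: append 23 -> window=[17, 6, 20, 4, 23] -> max=23
step 8: append 7 -> window=[6, 20, 4, 23, 7] -> max=23
step 9: append 20 -> window=[20, 4, 23, 7, 20] -> max=23
step 10: append 6 -> window=[4, 23, 7, 20, 6] -> max=23
step 11: append 21 -> window=[23, 7, 20, 6, 21] -> max=23
step 12: append 3 -> window=[7, 20, 6, 21, 3] -> max=21
Window #8 max = 21

Answer: 21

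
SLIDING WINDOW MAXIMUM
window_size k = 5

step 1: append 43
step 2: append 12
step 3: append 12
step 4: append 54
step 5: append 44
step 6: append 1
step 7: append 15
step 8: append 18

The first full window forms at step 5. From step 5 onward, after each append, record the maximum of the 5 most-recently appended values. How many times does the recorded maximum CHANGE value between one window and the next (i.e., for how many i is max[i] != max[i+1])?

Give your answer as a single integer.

Answer: 0

Derivation:
step 1: append 43 -> window=[43] (not full yet)
step 2: append 12 -> window=[43, 12] (not full yet)
step 3: append 12 -> window=[43, 12, 12] (not full yet)
step 4: append 54 -> window=[43, 12, 12, 54] (not full yet)
step 5: append 44 -> window=[43, 12, 12, 54, 44] -> max=54
step 6: append 1 -> window=[12, 12, 54, 44, 1] -> max=54
step 7: append 15 -> window=[12, 54, 44, 1, 15] -> max=54
step 8: append 18 -> window=[54, 44, 1, 15, 18] -> max=54
Recorded maximums: 54 54 54 54
Changes between consecutive maximums: 0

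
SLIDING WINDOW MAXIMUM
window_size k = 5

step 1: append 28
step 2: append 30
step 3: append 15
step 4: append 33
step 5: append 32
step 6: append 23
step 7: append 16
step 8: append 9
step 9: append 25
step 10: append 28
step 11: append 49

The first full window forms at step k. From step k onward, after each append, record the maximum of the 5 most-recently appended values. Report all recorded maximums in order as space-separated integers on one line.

Answer: 33 33 33 33 32 28 49

Derivation:
step 1: append 28 -> window=[28] (not full yet)
step 2: append 30 -> window=[28, 30] (not full yet)
step 3: append 15 -> window=[28, 30, 15] (not full yet)
step 4: append 33 -> window=[28, 30, 15, 33] (not full yet)
step 5: append 32 -> window=[28, 30, 15, 33, 32] -> max=33
step 6: append 23 -> window=[30, 15, 33, 32, 23] -> max=33
step 7: append 16 -> window=[15, 33, 32, 23, 16] -> max=33
step 8: append 9 -> window=[33, 32, 23, 16, 9] -> max=33
step 9: append 25 -> window=[32, 23, 16, 9, 25] -> max=32
step 10: append 28 -> window=[23, 16, 9, 25, 28] -> max=28
step 11: append 49 -> window=[16, 9, 25, 28, 49] -> max=49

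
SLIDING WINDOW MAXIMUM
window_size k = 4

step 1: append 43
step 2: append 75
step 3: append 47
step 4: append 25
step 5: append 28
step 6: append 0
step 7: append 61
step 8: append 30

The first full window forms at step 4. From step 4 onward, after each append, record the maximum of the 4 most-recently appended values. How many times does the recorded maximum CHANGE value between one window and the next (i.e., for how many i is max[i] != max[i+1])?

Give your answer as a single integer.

Answer: 2

Derivation:
step 1: append 43 -> window=[43] (not full yet)
step 2: append 75 -> window=[43, 75] (not full yet)
step 3: append 47 -> window=[43, 75, 47] (not full yet)
step 4: append 25 -> window=[43, 75, 47, 25] -> max=75
step 5: append 28 -> window=[75, 47, 25, 28] -> max=75
step 6: append 0 -> window=[47, 25, 28, 0] -> max=47
step 7: append 61 -> window=[25, 28, 0, 61] -> max=61
step 8: append 30 -> window=[28, 0, 61, 30] -> max=61
Recorded maximums: 75 75 47 61 61
Changes between consecutive maximums: 2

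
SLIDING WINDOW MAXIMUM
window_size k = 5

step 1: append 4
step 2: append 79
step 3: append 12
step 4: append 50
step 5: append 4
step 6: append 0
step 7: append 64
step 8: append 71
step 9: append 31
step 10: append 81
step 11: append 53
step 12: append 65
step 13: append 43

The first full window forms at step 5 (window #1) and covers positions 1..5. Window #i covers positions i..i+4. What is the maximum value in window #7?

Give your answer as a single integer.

step 1: append 4 -> window=[4] (not full yet)
step 2: append 79 -> window=[4, 79] (not full yet)
step 3: append 12 -> window=[4, 79, 12] (not full yet)
step 4: append 50 -> window=[4, 79, 12, 50] (not full yet)
step 5: append 4 -> window=[4, 79, 12, 50, 4] -> max=79
step 6: append 0 -> window=[79, 12, 50, 4, 0] -> max=79
step 7: append 64 -> window=[12, 50, 4, 0, 64] -> max=64
step 8: append 71 -> window=[50, 4, 0, 64, 71] -> max=71
step 9: append 31 -> window=[4, 0, 64, 71, 31] -> max=71
step 10: append 81 -> window=[0, 64, 71, 31, 81] -> max=81
step 11: append 53 -> window=[64, 71, 31, 81, 53] -> max=81
Window #7 max = 81

Answer: 81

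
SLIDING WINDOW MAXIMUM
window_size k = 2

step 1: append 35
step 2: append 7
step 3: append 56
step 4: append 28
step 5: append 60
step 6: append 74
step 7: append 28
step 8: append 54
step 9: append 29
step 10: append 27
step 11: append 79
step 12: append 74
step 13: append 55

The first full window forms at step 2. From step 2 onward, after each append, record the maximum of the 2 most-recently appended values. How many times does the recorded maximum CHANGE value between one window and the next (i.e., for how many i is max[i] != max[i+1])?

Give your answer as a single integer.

Answer: 7

Derivation:
step 1: append 35 -> window=[35] (not full yet)
step 2: append 7 -> window=[35, 7] -> max=35
step 3: append 56 -> window=[7, 56] -> max=56
step 4: append 28 -> window=[56, 28] -> max=56
step 5: append 60 -> window=[28, 60] -> max=60
step 6: append 74 -> window=[60, 74] -> max=74
step 7: append 28 -> window=[74, 28] -> max=74
step 8: append 54 -> window=[28, 54] -> max=54
step 9: append 29 -> window=[54, 29] -> max=54
step 10: append 27 -> window=[29, 27] -> max=29
step 11: append 79 -> window=[27, 79] -> max=79
step 12: append 74 -> window=[79, 74] -> max=79
step 13: append 55 -> window=[74, 55] -> max=74
Recorded maximums: 35 56 56 60 74 74 54 54 29 79 79 74
Changes between consecutive maximums: 7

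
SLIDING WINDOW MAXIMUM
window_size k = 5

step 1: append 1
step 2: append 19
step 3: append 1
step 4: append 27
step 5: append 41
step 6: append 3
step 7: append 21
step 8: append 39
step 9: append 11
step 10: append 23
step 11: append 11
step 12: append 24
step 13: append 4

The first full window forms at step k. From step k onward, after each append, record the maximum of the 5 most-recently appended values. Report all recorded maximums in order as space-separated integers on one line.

step 1: append 1 -> window=[1] (not full yet)
step 2: append 19 -> window=[1, 19] (not full yet)
step 3: append 1 -> window=[1, 19, 1] (not full yet)
step 4: append 27 -> window=[1, 19, 1, 27] (not full yet)
step 5: append 41 -> window=[1, 19, 1, 27, 41] -> max=41
step 6: append 3 -> window=[19, 1, 27, 41, 3] -> max=41
step 7: append 21 -> window=[1, 27, 41, 3, 21] -> max=41
step 8: append 39 -> window=[27, 41, 3, 21, 39] -> max=41
step 9: append 11 -> window=[41, 3, 21, 39, 11] -> max=41
step 10: append 23 -> window=[3, 21, 39, 11, 23] -> max=39
step 11: append 11 -> window=[21, 39, 11, 23, 11] -> max=39
step 12: append 24 -> window=[39, 11, 23, 11, 24] -> max=39
step 13: append 4 -> window=[11, 23, 11, 24, 4] -> max=24

Answer: 41 41 41 41 41 39 39 39 24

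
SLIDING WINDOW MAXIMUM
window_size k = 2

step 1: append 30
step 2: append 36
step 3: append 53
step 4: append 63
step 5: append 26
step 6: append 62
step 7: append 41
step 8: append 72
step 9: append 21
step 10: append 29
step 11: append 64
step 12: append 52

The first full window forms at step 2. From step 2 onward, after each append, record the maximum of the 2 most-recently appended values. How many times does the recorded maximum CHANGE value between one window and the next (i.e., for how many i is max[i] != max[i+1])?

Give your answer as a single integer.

step 1: append 30 -> window=[30] (not full yet)
step 2: append 36 -> window=[30, 36] -> max=36
step 3: append 53 -> window=[36, 53] -> max=53
step 4: append 63 -> window=[53, 63] -> max=63
step 5: append 26 -> window=[63, 26] -> max=63
step 6: append 62 -> window=[26, 62] -> max=62
step 7: append 41 -> window=[62, 41] -> max=62
step 8: append 72 -> window=[41, 72] -> max=72
step 9: append 21 -> window=[72, 21] -> max=72
step 10: append 29 -> window=[21, 29] -> max=29
step 11: append 64 -> window=[29, 64] -> max=64
step 12: append 52 -> window=[64, 52] -> max=64
Recorded maximums: 36 53 63 63 62 62 72 72 29 64 64
Changes between consecutive maximums: 6

Answer: 6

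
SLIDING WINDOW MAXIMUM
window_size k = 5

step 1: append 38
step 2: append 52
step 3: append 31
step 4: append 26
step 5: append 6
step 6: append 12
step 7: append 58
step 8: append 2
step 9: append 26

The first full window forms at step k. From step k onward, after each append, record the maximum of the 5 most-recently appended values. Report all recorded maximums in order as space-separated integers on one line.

step 1: append 38 -> window=[38] (not full yet)
step 2: append 52 -> window=[38, 52] (not full yet)
step 3: append 31 -> window=[38, 52, 31] (not full yet)
step 4: append 26 -> window=[38, 52, 31, 26] (not full yet)
step 5: append 6 -> window=[38, 52, 31, 26, 6] -> max=52
step 6: append 12 -> window=[52, 31, 26, 6, 12] -> max=52
step 7: append 58 -> window=[31, 26, 6, 12, 58] -> max=58
step 8: append 2 -> window=[26, 6, 12, 58, 2] -> max=58
step 9: append 26 -> window=[6, 12, 58, 2, 26] -> max=58

Answer: 52 52 58 58 58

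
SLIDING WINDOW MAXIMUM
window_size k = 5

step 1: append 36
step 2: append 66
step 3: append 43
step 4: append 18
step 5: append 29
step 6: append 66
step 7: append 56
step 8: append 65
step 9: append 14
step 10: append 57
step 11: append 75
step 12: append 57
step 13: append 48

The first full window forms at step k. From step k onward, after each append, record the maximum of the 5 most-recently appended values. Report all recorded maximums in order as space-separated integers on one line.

step 1: append 36 -> window=[36] (not full yet)
step 2: append 66 -> window=[36, 66] (not full yet)
step 3: append 43 -> window=[36, 66, 43] (not full yet)
step 4: append 18 -> window=[36, 66, 43, 18] (not full yet)
step 5: append 29 -> window=[36, 66, 43, 18, 29] -> max=66
step 6: append 66 -> window=[66, 43, 18, 29, 66] -> max=66
step 7: append 56 -> window=[43, 18, 29, 66, 56] -> max=66
step 8: append 65 -> window=[18, 29, 66, 56, 65] -> max=66
step 9: append 14 -> window=[29, 66, 56, 65, 14] -> max=66
step 10: append 57 -> window=[66, 56, 65, 14, 57] -> max=66
step 11: append 75 -> window=[56, 65, 14, 57, 75] -> max=75
step 12: append 57 -> window=[65, 14, 57, 75, 57] -> max=75
step 13: append 48 -> window=[14, 57, 75, 57, 48] -> max=75

Answer: 66 66 66 66 66 66 75 75 75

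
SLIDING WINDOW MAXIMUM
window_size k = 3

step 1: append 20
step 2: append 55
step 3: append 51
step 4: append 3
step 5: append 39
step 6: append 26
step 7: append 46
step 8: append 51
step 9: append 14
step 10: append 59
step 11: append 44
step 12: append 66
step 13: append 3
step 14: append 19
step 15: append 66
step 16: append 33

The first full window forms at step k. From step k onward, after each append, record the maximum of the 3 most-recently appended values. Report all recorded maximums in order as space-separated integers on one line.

Answer: 55 55 51 39 46 51 51 59 59 66 66 66 66 66

Derivation:
step 1: append 20 -> window=[20] (not full yet)
step 2: append 55 -> window=[20, 55] (not full yet)
step 3: append 51 -> window=[20, 55, 51] -> max=55
step 4: append 3 -> window=[55, 51, 3] -> max=55
step 5: append 39 -> window=[51, 3, 39] -> max=51
step 6: append 26 -> window=[3, 39, 26] -> max=39
step 7: append 46 -> window=[39, 26, 46] -> max=46
step 8: append 51 -> window=[26, 46, 51] -> max=51
step 9: append 14 -> window=[46, 51, 14] -> max=51
step 10: append 59 -> window=[51, 14, 59] -> max=59
step 11: append 44 -> window=[14, 59, 44] -> max=59
step 12: append 66 -> window=[59, 44, 66] -> max=66
step 13: append 3 -> window=[44, 66, 3] -> max=66
step 14: append 19 -> window=[66, 3, 19] -> max=66
step 15: append 66 -> window=[3, 19, 66] -> max=66
step 16: append 33 -> window=[19, 66, 33] -> max=66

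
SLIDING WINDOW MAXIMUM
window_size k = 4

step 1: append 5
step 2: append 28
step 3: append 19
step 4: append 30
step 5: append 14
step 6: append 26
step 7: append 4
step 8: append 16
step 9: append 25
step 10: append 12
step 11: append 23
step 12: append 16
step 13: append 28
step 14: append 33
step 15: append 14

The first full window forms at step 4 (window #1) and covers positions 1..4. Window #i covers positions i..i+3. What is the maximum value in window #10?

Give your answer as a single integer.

step 1: append 5 -> window=[5] (not full yet)
step 2: append 28 -> window=[5, 28] (not full yet)
step 3: append 19 -> window=[5, 28, 19] (not full yet)
step 4: append 30 -> window=[5, 28, 19, 30] -> max=30
step 5: append 14 -> window=[28, 19, 30, 14] -> max=30
step 6: append 26 -> window=[19, 30, 14, 26] -> max=30
step 7: append 4 -> window=[30, 14, 26, 4] -> max=30
step 8: append 16 -> window=[14, 26, 4, 16] -> max=26
step 9: append 25 -> window=[26, 4, 16, 25] -> max=26
step 10: append 12 -> window=[4, 16, 25, 12] -> max=25
step 11: append 23 -> window=[16, 25, 12, 23] -> max=25
step 12: append 16 -> window=[25, 12, 23, 16] -> max=25
step 13: append 28 -> window=[12, 23, 16, 28] -> max=28
Window #10 max = 28

Answer: 28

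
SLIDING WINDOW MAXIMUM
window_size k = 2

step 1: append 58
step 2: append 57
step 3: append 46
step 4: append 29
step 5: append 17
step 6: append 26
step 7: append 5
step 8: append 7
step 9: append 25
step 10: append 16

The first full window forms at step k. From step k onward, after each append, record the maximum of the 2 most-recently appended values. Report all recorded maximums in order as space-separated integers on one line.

Answer: 58 57 46 29 26 26 7 25 25

Derivation:
step 1: append 58 -> window=[58] (not full yet)
step 2: append 57 -> window=[58, 57] -> max=58
step 3: append 46 -> window=[57, 46] -> max=57
step 4: append 29 -> window=[46, 29] -> max=46
step 5: append 17 -> window=[29, 17] -> max=29
step 6: append 26 -> window=[17, 26] -> max=26
step 7: append 5 -> window=[26, 5] -> max=26
step 8: append 7 -> window=[5, 7] -> max=7
step 9: append 25 -> window=[7, 25] -> max=25
step 10: append 16 -> window=[25, 16] -> max=25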